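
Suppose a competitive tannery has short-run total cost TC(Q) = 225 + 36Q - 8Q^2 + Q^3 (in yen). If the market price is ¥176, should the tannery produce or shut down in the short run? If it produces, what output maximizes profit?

Produce at Q = 10

From TC, MC = TC'(Q) = 36 - 16Q + 3Q^2 and AVC = VC/Q = 36 - 8Q + Q^2.
The AVC parabola has its vertex at Q = 8/2 = 4, where AVC = 36 - 8·4 + 4^2 = ¥20.
Since P = ¥176 ≥ min AVC = ¥20, price covers variable cost and the firm should produce.
P = MC gives -140 - 16Q + 3Q^2 = 0, with roots -14/3 and 10. Take the larger (rising MC): Q* = 10.
Check: AVC at Q = 10 is ¥56 ≤ P, so revenue covers variable cost.
Profit = P·Q − TC = 176·10 − 785 = ¥975.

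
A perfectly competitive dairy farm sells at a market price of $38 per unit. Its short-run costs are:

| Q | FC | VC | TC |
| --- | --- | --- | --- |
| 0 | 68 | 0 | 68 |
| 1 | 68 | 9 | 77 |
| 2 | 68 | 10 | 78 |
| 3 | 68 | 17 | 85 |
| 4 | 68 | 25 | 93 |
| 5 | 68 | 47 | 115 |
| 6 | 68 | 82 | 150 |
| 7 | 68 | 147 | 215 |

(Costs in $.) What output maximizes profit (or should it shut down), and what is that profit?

Q = 6; profit = $78

Profit at each row (π = 38Q − TC): Q=0: -68; Q=1: -39; Q=2: -2; Q=3: 29; Q=4: 59; Q=5: 75; Q=6: 78; Q=7: 51.
Profit is maximized at Q = 6. AVC there is 82/6 = $13.67 ≤ P, so producing beats shutting down (which would give -$68).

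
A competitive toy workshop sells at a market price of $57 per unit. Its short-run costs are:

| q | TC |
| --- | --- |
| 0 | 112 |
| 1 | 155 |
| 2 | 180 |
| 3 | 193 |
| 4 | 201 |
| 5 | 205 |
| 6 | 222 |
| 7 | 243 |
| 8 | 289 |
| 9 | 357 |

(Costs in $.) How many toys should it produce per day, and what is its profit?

Compute π = P·q − TC at each output: q=0: -112; q=1: -98; q=2: -66; q=3: -22; q=4: 27; q=5: 80; q=6: 120; q=7: 156; q=8: 167; q=9: 156.
Profit is maximized at q = 8. AVC there is 177/8 = $22.12 ≤ P, so producing beats shutting down (which would give -$112).

q = 8; profit = $167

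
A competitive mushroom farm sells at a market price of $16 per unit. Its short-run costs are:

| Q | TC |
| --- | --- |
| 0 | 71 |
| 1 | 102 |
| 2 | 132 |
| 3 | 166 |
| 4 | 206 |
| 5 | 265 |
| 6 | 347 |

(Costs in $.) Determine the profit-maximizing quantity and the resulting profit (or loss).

Profit at each row (π = 16Q − TC): Q=0: -71; Q=1: -86; Q=2: -100; Q=3: -118; Q=4: -142; Q=5: -185; Q=6: -251.
Profit is highest at Q = 0. Equivalently, the lowest AVC in the table is 61/2 ≈ $30.50 at Q = 2, and P = $16 falls below it — price never covers variable cost, so the firm shuts down and loses only its fixed cost.

Q = 0 (shut down); profit = -$71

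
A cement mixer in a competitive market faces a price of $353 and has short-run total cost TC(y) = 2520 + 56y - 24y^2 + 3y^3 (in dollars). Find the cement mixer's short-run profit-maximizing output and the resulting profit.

AVC = 56 - 24y + 3y^2 has its minimum $8 at y = 4; price $353 clears that bar, so the firm operates.
MC = 56 - 48y + 9y^2. Setting P = MC and taking the root on the rising branch gives y* = 9.
TR = 353·9 = 3177. TC = 2520 + 747 = 3267. Profit = 3177 − 3267 = -$90.
By producing, the firm covers all variable cost plus $2430 of fixed cost; shutting down would lose the full $2520.

Profit = -$90 at y = 9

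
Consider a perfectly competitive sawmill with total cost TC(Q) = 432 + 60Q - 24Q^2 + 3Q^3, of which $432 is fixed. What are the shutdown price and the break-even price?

Shutdown price = $12; break-even price = $96

AVC = 60 - 24Q + 3Q^2; minimized at Q = 4, giving min AVC = $12. That is the shutdown price.
ATC = 432/Q + 60 - 24Q + 3Q^2. Setting dATC/dQ = −432/Q^2 − 24 + 6Q = 0 gives Q = 6 (since 6·6^3 − 24·6^2 = 432).
min ATC = 432/6 + 60 − 24·6 + 3·6^2 = $96. That is the break-even price.
For $12 ≤ P < $96 the firm produces at a loss; below $12 it shuts down.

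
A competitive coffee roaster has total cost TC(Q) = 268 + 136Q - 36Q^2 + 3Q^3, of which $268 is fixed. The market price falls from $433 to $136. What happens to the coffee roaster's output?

MC = 136 - 72Q + 9Q^2; the shutdown threshold is min AVC = $28 (at Q = 6).
With P = $433 above the shutdown price, P = MC gives Q = 11.
At P = $136 ≥ min AVC, set P = MC: Q = 8. The firm stays open but cuts output.

Output falls from 11 to 8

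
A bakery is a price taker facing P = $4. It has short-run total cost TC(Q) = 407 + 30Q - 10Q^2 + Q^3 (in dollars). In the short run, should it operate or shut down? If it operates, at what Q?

Shut down

Strip out fixed cost: VC = 30Q - 10Q^2 + Q^3. Then AVC = 30 - 10Q + Q^2 and MC = 30 - 20Q + 3Q^2.
AVC hits its minimum where MC = AVC, at Q = 5, giving min AVC = 30 - 10·5 + 5^2 = $5.
P = $4 lies below min AVC = $5; no output level covers variable cost.
The firm minimizes its loss by shutting down and losing only its fixed cost of $407.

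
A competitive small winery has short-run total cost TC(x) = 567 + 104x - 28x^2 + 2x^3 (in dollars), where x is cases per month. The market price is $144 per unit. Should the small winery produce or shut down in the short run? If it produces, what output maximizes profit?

Produce at x = 10

From TC, MC = TC'(x) = 104 - 56x + 6x^2 and AVC = VC/x = 104 - 28x + 2x^2.
AVC is minimized where dAVC/dx = -28 + 4x = 0, at x = 7; min AVC = 104 - 28·7 + 2·7^2 = $6.
Since P = $144 ≥ min AVC = $6, price covers variable cost and the firm should produce.
Set P = MC: 144 = 104 - 56x + 6x^2 → -40 - 56x + 6x^2 = 0. The roots are x = -2/3 and x = 10; the profit-maximizing output is on the rising part of MC, so x* = 10.
Check: AVC at x = 10 is $24 ≤ P, so revenue covers variable cost.
Profit = P·x − TC = 144·10 − 807 = $633.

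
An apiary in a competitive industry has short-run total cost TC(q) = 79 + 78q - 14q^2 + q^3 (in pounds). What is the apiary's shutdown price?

£29 per unit

The firm shuts down when price falls below the minimum of average variable cost. AVC = VC/q = 78 - 14q + q^2.
dAVC/dq = -14 + 2q = 0 gives q = 7. min AVC = 78 - 14·7 + 7^2 = 29.
The firm shuts down for any P below £29.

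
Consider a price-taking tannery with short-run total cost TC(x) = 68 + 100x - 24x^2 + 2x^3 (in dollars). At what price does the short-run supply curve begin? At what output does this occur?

The firm shuts down when price falls below the minimum of average variable cost. AVC = VC/x = 100 - 24x + 2x^2.
At the minimum of AVC, MC = AVC. MC = 100 - 48x + 6x^2; setting MC = AVC gives 4x^2 - 24x = 0, so x = 6. min AVC = 28.
The firm shuts down for any P below $28.

$28 per unit, at x = 6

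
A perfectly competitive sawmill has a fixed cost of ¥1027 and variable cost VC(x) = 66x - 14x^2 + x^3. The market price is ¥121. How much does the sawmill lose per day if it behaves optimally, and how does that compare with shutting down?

AVC = 66 - 14x + x^2 has its minimum ¥17 at x = 7; price ¥121 clears that bar, so the firm operates.
MC = 66 - 28x + 3x^2. Setting P = MC and taking the root on the rising branch gives x* = 11.
TR = 121·11 = 1331. TC = 1027 + 363 = 1390. Profit = 1331 − 1390 = -¥59.
By producing, the firm covers all variable cost plus ¥968 of fixed cost; shutting down would lose the full ¥1027.

Profit = -¥59 at x = 11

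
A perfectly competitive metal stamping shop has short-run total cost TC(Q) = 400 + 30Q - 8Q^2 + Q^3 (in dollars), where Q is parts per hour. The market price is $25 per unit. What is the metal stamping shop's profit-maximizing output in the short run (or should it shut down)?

Produce at Q = 5

From TC, MC = TC'(Q) = 30 - 16Q + 3Q^2 and AVC = VC/Q = 30 - 8Q + Q^2.
AVC is minimized where dAVC/dQ = -8 + 2Q = 0, at Q = 4; min AVC = 30 - 8·4 + 4^2 = $14.
P = $25 exceeds min AVC = $14, so the firm stays open.
P = MC gives 5 - 16Q + 3Q^2 = 0, with roots 1/3 and 5. Take the larger (rising MC): Q* = 5.
Check: AVC at Q = 5 is $15 ≤ P, so revenue covers variable cost.
Profit = P·Q − TC = 25·5 − 475 = -$350, a loss, but smaller than the $400 fixed cost the firm would lose by shutting down.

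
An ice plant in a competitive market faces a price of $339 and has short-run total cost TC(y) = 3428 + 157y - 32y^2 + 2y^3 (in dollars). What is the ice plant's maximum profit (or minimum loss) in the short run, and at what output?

Profit = -$48 at y = 13

AVC = 157 - 32y + 2y^2 has its minimum $29 at y = 8; price $339 clears that bar, so the firm operates.
MC = 157 - 64y + 6y^2. Setting P = MC and taking the root on the rising branch gives y* = 13.
TR = 339·13 = 4407. TC = 3428 + 1027 = 4455. Profit = 4407 − 4455 = -$48.
Shutting down would mean losing the fixed cost of $3428, so operating at a loss of $48 is better by $3380.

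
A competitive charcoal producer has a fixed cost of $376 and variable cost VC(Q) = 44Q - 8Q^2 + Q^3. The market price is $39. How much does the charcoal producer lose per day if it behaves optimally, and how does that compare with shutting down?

AVC = 44 - 8Q + Q^2 has its minimum $28 at Q = 4; price $39 clears that bar, so the firm operates.
With MC = 44 - 16Q + 3Q^2, P = MC on the upward-sloping part at Q* = 5.
TR = 39·5 = 195. TC = 376 + 145 = 521. Profit = 195 − 521 = -$326.
By producing, the firm covers all variable cost plus $50 of fixed cost; shutting down would lose the full $376.

Profit = -$326 at Q = 5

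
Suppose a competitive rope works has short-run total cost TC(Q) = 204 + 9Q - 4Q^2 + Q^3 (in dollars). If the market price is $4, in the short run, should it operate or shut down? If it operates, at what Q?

From TC, MC = TC'(Q) = 9 - 8Q + 3Q^2 and AVC = VC/Q = 9 - 4Q + Q^2.
AVC hits its minimum where MC = AVC, at Q = 2, giving min AVC = 9 - 4·2 + 2^2 = $5.
Since P = $4 < min AVC = $5, price fails to cover variable cost at any output.
The firm minimizes its loss by shutting down and losing only its fixed cost of $204.

Shut down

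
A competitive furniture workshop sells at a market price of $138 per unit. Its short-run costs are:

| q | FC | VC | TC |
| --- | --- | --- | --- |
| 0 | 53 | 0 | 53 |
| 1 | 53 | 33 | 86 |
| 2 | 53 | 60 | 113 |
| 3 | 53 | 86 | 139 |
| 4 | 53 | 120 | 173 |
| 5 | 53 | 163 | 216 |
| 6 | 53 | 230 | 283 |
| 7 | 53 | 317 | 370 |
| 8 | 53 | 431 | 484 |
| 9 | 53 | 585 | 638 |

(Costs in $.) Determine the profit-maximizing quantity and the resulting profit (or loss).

q = 8; profit = $620

Profit at each row (π = 138q − TC): q=0: -53; q=1: 52; q=2: 163; q=3: 275; q=4: 379; q=5: 474; q=6: 545; q=7: 596; q=8: 620; q=9: 604.
Profit is maximized at q = 8. AVC there is 431/8 = $53.88 ≤ P, so producing beats shutting down (which would give -$53).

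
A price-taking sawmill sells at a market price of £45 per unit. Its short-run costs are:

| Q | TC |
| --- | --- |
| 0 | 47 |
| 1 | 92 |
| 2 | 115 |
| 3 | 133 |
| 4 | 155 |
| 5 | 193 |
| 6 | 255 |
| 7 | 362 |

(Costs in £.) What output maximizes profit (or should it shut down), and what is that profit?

Profit at each row (π = 45Q − TC): Q=0: -47; Q=1: -47; Q=2: -25; Q=3: 2; Q=4: 25; Q=5: 32; Q=6: 15; Q=7: -47.
Profit is maximized at Q = 5. AVC there is 146/5 = £29.20 ≤ P, so producing beats shutting down (which would give -£47).

Q = 5; profit = £32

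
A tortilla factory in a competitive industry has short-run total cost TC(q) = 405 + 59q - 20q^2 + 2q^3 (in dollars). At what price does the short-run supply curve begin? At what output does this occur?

The firm shuts down when price falls below the minimum of average variable cost. AVC = VC/q = 59 - 20q + 2q^2.
At the minimum of AVC, MC = AVC. MC = 59 - 40q + 6q^2; setting MC = AVC gives 4q^2 - 20q = 0, so q = 5. min AVC = 9.
So the shutdown price is $9.

$9 per unit, at q = 5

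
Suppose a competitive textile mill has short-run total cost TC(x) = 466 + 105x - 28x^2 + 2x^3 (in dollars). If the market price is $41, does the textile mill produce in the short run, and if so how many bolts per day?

From TC, MC = TC'(x) = 105 - 56x + 6x^2 and AVC = VC/x = 105 - 28x + 2x^2.
The AVC parabola has its vertex at x = 28/4 = 7, where AVC = 105 - 28·7 + 2·7^2 = $7.
Because $41 ≥ $7, revenue can cover variable cost; the firm operates.
P = MC gives 64 - 56x + 6x^2 = 0, with roots 4/3 and 8. Take the larger (rising MC): x* = 8.
Check: AVC at x = 8 is $9 ≤ P, so revenue covers variable cost.
Profit = P·x − TC = 41·8 − 538 = -$210, a loss, but smaller than the $466 fixed cost the firm would lose by shutting down.

Produce at x = 8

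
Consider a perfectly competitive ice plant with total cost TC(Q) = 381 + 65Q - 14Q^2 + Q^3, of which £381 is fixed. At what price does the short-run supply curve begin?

£16 per unit

The firm shuts down when price falls below the minimum of average variable cost. AVC = VC/Q = 65 - 14Q + Q^2.
dAVC/dQ = -14 + 2Q = 0 gives Q = 7. min AVC = 65 - 14·7 + 7^2 = 16.
The firm shuts down for any P below £16.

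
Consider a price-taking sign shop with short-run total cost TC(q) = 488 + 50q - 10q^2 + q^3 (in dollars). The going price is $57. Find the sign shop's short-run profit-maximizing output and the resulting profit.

Profit = -$292 at q = 7

AVC = 50 - 10q + q^2 has its minimum $25 at q = 5; price $57 clears that bar, so the firm operates.
With MC = 50 - 20q + 3q^2, P = MC on the upward-sloping part at q* = 7.
TR = 57·7 = 399. TC = 488 + 203 = 691. Profit = 399 − 691 = -$292.
That loss of $292 beats the $488 the firm would lose by shutting down; producing recovers $196 of fixed cost.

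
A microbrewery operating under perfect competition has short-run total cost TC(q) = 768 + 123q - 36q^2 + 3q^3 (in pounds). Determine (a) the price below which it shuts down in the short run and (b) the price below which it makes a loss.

Shutdown price = £15; break-even price = £123

Shutdown price = min AVC. AVC = 123 - 36q + 3q^2, with vertex at q = 6 and minimum £15.
ATC = 768/q + 123 - 36q + 3q^2. Setting dATC/dq = −768/q^2 − 36 + 6q = 0 gives q = 8 (since 6·8^3 − 36·8^2 = 768).
min ATC = 768/8 + 123 − 36·8 + 3·8^2 = £123. That is the break-even price.
Between these two prices the firm operates at a loss; above £123 it earns a profit.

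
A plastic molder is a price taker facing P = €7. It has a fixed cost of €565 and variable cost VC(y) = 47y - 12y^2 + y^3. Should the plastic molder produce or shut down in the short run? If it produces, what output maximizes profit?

From TC, MC = TC'(y) = 47 - 24y + 3y^2 and AVC = VC/y = 47 - 12y + y^2.
AVC hits its minimum where MC = AVC, at y = 6, giving min AVC = 47 - 12·6 + 6^2 = €11.
P = €7 lies below min AVC = €11; no output level covers variable cost.
Shutting down limits the loss to fixed cost, €565.

Shut down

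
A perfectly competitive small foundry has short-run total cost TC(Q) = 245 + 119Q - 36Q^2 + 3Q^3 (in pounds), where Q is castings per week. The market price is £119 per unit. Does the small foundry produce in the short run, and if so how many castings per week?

Produce at Q = 8

Variable cost is VC = 119Q - 36Q^2 + 3Q^3, so AVC = VC/Q = 119 - 36Q + 3Q^2 and MC = dTC/dQ = 119 - 72Q + 9Q^2.
The AVC parabola has its vertex at Q = 36/6 = 6, where AVC = 119 - 36·6 + 3·6^2 = £11.
Because £119 ≥ £11, revenue can cover variable cost; the firm operates.
Set P = MC: 119 = 119 - 72Q + 9Q^2 → -72Q + 9Q^2 = 0. The roots are Q = 0 and Q = 8; the profit-maximizing output is on the rising part of MC, so Q* = 8.
Check: AVC at Q = 8 is £23 ≤ P, so revenue covers variable cost.
Profit = P·Q − TC = 119·8 − 429 = £523.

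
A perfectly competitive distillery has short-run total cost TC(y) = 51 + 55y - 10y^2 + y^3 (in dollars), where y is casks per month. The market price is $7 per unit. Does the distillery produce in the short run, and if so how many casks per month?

From TC, MC = TC'(y) = 55 - 20y + 3y^2 and AVC = VC/y = 55 - 10y + y^2.
The AVC parabola has its vertex at y = 10/2 = 5, where AVC = 55 - 10·5 + 5^2 = $30.
Since P = $7 < min AVC = $30, price fails to cover variable cost at any output.
The firm minimizes its loss by shutting down and losing only its fixed cost of $51.

Shut down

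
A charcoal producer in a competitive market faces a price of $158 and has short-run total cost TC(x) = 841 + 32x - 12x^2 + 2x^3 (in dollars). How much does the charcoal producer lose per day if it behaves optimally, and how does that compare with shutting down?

AVC = 32 - 12x + 2x^2 has its minimum $14 at x = 3; price $158 clears that bar, so the firm operates.
MC = 32 - 24x + 6x^2. Setting P = MC and taking the root on the rising branch gives x* = 7.
TR = 158·7 = 1106. TC = 841 + 322 = 1163. Profit = 1106 − 1163 = -$57.
Shutting down would mean losing the fixed cost of $841, so operating at a loss of $57 is better by $784.

Profit = -$57 at x = 7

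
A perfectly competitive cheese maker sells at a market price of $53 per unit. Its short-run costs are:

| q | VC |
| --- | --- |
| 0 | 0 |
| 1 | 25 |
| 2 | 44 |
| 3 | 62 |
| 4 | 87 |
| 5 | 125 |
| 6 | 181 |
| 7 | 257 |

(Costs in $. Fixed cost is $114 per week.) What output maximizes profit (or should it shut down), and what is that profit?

Compute π = P·q − TC at each output: q=0: -114; q=1: -86; q=2: -52; q=3: -17; q=4: 11; q=5: 26; q=6: 23; q=7: 0.
Profit is maximized at q = 5. AVC there is 125/5 = $25 ≤ P, so producing beats shutting down (which would give -$114).

q = 5; profit = $26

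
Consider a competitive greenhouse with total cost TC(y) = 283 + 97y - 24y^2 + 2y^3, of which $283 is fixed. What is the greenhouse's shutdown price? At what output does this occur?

The shutdown price is the minimum of AVC. VC = 97y - 24y^2 + 2y^3, so AVC = 97 - 24y + 2y^2.
dAVC/dy = -24 + 4y = 0 gives y = 6. min AVC = 97 - 24·6 + 2·6^2 = 25.
For P < $25 the firm produces nothing.

$25 per unit, at y = 6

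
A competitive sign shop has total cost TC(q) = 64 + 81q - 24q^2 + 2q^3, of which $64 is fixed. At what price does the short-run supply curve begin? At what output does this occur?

The firm shuts down when price falls below the minimum of average variable cost. AVC = VC/q = 81 - 24q + 2q^2.
dAVC/dq = -24 + 4q = 0 gives q = 6. min AVC = 81 - 24·6 + 2·6^2 = 9.
So the shutdown price is $9.

$9 per unit, at q = 6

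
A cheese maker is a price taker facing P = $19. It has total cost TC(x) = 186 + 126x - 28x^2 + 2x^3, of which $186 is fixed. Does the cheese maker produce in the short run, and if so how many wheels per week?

Shut down

Strip out fixed cost: VC = 126x - 28x^2 + 2x^3. Then AVC = 126 - 28x + 2x^2 and MC = 126 - 56x + 6x^2.
AVC hits its minimum where MC = AVC, at x = 7, giving min AVC = 126 - 28·7 + 2·7^2 = $28.
Since P = $19 < min AVC = $28, price fails to cover variable cost at any output.
Shutting down limits the loss to fixed cost, $186.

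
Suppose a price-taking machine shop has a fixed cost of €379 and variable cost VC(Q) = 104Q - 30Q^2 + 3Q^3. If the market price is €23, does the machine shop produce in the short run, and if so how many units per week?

Shut down

Strip out fixed cost: VC = 104Q - 30Q^2 + 3Q^3. Then AVC = 104 - 30Q + 3Q^2 and MC = 104 - 60Q + 9Q^2.
The AVC parabola has its vertex at Q = 30/6 = 5, where AVC = 104 - 30·5 + 3·5^2 = €29.
With P < min AVC (€23 < €29), every unit sold adds to the loss.
The firm minimizes its loss by shutting down and losing only its fixed cost of €379.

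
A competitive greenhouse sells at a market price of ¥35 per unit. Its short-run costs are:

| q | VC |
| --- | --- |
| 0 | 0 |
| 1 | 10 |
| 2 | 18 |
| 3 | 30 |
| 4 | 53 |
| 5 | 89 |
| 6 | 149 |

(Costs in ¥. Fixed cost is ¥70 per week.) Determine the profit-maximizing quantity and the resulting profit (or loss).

Profit at each row (π = 35q − TC): q=0: -70; q=1: -45; q=2: -18; q=3: 5; q=4: 17; q=5: 16; q=6: -9.
Profit is maximized at q = 4. AVC there is 53/4 = ¥13.25 ≤ P, so producing beats shutting down (which would give -¥70).

q = 4; profit = ¥17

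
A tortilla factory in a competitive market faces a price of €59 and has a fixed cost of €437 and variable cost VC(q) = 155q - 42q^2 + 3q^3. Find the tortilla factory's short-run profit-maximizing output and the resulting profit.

AVC = 155 - 42q + 3q^2 has its minimum €8 at q = 7; price €59 clears that bar, so the firm operates.
With MC = 155 - 84q + 9q^2, P = MC on the upward-sloping part at q* = 8.
TR = 59·8 = 472. TC = 437 + 88 = 525. Profit = 472 − 525 = -€53.
That loss of €53 beats the €437 the firm would lose by shutting down; producing recovers €384 of fixed cost.

Profit = -€53 at q = 8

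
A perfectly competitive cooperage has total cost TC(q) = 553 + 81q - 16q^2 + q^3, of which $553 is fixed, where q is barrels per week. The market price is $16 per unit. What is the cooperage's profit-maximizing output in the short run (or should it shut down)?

Variable cost is VC = 81q - 16q^2 + q^3, so AVC = VC/q = 81 - 16q + q^2 and MC = dTC/dq = 81 - 32q + 3q^2.
AVC is minimized where dAVC/dq = -16 + 2q = 0, at q = 8; min AVC = 81 - 16·8 + 8^2 = $17.
P = $16 lies below min AVC = $17; no output level covers variable cost.
Best response: produce nothing and absorb the $553 fixed cost.

Shut down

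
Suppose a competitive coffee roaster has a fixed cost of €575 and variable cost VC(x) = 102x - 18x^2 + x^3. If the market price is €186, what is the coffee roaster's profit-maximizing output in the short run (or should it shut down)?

Variable cost is VC = 102x - 18x^2 + x^3, so AVC = VC/x = 102 - 18x + x^2 and MC = dTC/dx = 102 - 36x + 3x^2.
AVC is minimized where dAVC/dx = -18 + 2x = 0, at x = 9; min AVC = 102 - 18·9 + 9^2 = €21.
Since P = €186 ≥ min AVC = €21, price covers variable cost and the firm should produce.
Set P = MC: 186 = 102 - 36x + 3x^2 → -84 - 36x + 3x^2 = 0. The roots are x = -2 and x = 14; the profit-maximizing output is on the rising part of MC, so x* = 14.
Check: AVC at x = 14 is €46 ≤ P, so revenue covers variable cost.
Profit = P·x − TC = 186·14 − 1219 = €1385.

Produce at x = 14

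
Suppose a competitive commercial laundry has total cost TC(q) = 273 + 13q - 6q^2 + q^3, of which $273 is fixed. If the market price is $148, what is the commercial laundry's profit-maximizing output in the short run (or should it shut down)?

Produce at q = 9

From TC, MC = TC'(q) = 13 - 12q + 3q^2 and AVC = VC/q = 13 - 6q + q^2.
The AVC parabola has its vertex at q = 6/2 = 3, where AVC = 13 - 6·3 + 3^2 = $4.
Because $148 ≥ $4, revenue can cover variable cost; the firm operates.
Solving P = MC: -135 - 12q + 3q^2 = 0 ⇒ q = -5 or 9. On the upward-sloping branch, q* = 9.
Check: AVC at q = 9 is $40 ≤ P, so revenue covers variable cost.
Profit = P·q − TC = 148·9 − 633 = $699.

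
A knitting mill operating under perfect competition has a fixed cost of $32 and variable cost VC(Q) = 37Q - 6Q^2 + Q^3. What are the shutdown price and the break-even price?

AVC = 37 - 6Q + Q^2; minimized at Q = 3, giving min AVC = $28. That is the shutdown price.
ATC = 32/Q + 37 - 6Q + Q^2. Setting dATC/dQ = −32/Q^2 − 6 + 2Q = 0 gives Q = 4 (since 2·4^3 − 6·4^2 = 32).
min ATC = 32/4 + 37 − 6·4 + 4^2 = $37. That is the break-even price.
For $28 ≤ P < $37 the firm produces at a loss; below $28 it shuts down.

Shutdown price = $28; break-even price = $37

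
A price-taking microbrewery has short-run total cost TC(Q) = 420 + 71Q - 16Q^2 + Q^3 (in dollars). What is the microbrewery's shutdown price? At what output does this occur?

$7 per unit, at Q = 8

Short-run supply begins at min AVC. From VC = 71Q - 16Q^2 + Q^3, AVC = 71 - 16Q + Q^2.
At the minimum of AVC, MC = AVC. MC = 71 - 32Q + 3Q^2; setting MC = AVC gives 2Q^2 - 16Q = 0, so Q = 8. min AVC = 7.
For P < $7 the firm produces nothing.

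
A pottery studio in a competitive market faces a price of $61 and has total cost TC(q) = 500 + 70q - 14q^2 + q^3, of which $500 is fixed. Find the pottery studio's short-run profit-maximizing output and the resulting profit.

Profit = -$176 at q = 9

AVC = 70 - 14q + q^2; min AVC = $21 at q = 7. Since P = $61 ≥ min AVC, the firm produces.
With MC = 70 - 28q + 3q^2, P = MC on the upward-sloping part at q* = 9.
TR = 61·9 = 549. TC = 500 + 225 = 725. Profit = 549 − 725 = -$176.
That loss of $176 beats the $500 the firm would lose by shutting down; producing recovers $324 of fixed cost.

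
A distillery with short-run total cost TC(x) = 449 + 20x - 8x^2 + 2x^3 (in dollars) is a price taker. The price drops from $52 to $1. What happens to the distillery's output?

Output falls from 4 to 0 (the firm shuts down)

AVC = 20 - 8x + 2x^2, minimized at x = 2 where min AVC = $12. MC = 20 - 16x + 6x^2.
With P = $52 above the shutdown price, P = MC gives x = 4.
At P = $1 < min AVC = $12, price no longer covers variable cost at any output, so the firm shuts down: x = 0.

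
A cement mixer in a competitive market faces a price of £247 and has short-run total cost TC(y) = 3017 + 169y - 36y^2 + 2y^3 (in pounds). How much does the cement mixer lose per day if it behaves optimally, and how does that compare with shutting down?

AVC = 169 - 36y + 2y^2 has its minimum £7 at y = 9; price £247 clears that bar, so the firm operates.
With MC = 169 - 72y + 6y^2, P = MC on the upward-sloping part at y* = 13.
TR = 247·13 = 3211. TC = 3017 + 507 = 3524. Profit = 3211 − 3524 = -£313.
By producing, the firm covers all variable cost plus £2704 of fixed cost; shutting down would lose the full £3017.

Profit = -£313 at y = 13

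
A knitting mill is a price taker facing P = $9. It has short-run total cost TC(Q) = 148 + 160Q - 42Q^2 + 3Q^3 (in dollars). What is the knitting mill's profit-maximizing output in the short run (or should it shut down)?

Shut down

Strip out fixed cost: VC = 160Q - 42Q^2 + 3Q^3. Then AVC = 160 - 42Q + 3Q^2 and MC = 160 - 84Q + 9Q^2.
AVC hits its minimum where MC = AVC, at Q = 7, giving min AVC = 160 - 42·7 + 3·7^2 = $13.
P = $9 lies below min AVC = $13; no output level covers variable cost.
The firm minimizes its loss by shutting down and losing only its fixed cost of $148.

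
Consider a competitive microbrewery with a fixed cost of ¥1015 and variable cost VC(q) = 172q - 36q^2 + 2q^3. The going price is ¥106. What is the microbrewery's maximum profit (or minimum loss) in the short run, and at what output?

AVC = 172 - 36q + 2q^2 has its minimum ¥10 at q = 9; price ¥106 clears that bar, so the firm operates.
MC = 172 - 72q + 6q^2. Setting P = MC and taking the root on the rising branch gives q* = 11.
TR = 106·11 = 1166. TC = 1015 + 198 = 1213. Profit = 1166 − 1213 = -¥47.
By producing, the firm covers all variable cost plus ¥968 of fixed cost; shutting down would lose the full ¥1015.

Profit = -¥47 at q = 11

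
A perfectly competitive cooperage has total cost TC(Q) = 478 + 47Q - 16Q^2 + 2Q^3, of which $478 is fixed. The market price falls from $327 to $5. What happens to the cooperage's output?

MC = 47 - 32Q + 6Q^2; the shutdown threshold is min AVC = $15 (at Q = 4).
At P = $327 ≥ min AVC, set P = MC on the rising branch: Q = 10.
At P = $5 < min AVC = $15, price no longer covers variable cost at any output, so the firm shuts down: Q = 0.

Output falls from 10 to 0 (the firm shuts down)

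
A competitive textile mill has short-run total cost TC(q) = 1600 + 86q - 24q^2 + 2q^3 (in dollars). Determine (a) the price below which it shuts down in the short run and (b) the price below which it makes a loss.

AVC = 86 - 24q + 2q^2; minimized at q = 6, giving min AVC = $14. That is the shutdown price.
ATC = 1600/q + 86 - 24q + 2q^2. Setting dATC/dq = −1600/q^2 − 24 + 4q = 0 gives q = 10 (since 4·10^3 − 24·10^2 = 1600).
min ATC = 1600/10 + 86 − 24·10 + 2·10^2 = $206. That is the break-even price.
For $14 ≤ P < $206 the firm produces at a loss; below $14 it shuts down.

Shutdown price = $14; break-even price = $206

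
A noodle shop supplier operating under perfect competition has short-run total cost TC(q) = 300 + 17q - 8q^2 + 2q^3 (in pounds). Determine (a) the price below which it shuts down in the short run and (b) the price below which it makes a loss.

Shutdown price = £9; break-even price = £87

Shutdown price = min AVC. AVC = 17 - 8q + 2q^2, with vertex at q = 2 and minimum £9.
ATC = 300/q + 17 - 8q + 2q^2. Setting dATC/dq = −300/q^2 − 8 + 4q = 0 gives q = 5 (since 4·5^3 − 8·5^2 = 300).
min ATC = 300/5 + 17 − 8·5 + 2·5^2 = £87. That is the break-even price.
For £9 ≤ P < £87 the firm produces at a loss; below £9 it shuts down.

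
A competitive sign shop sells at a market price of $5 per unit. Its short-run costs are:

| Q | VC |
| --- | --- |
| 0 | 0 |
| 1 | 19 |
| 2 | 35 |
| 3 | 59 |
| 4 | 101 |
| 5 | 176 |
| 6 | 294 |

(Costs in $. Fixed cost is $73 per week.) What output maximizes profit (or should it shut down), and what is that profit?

Compute π = P·Q − TC at each output: Q=0: -73; Q=1: -87; Q=2: -98; Q=3: -117; Q=4: -154; Q=5: -224; Q=6: -337.
Profit is highest at Q = 0. Equivalently, the lowest AVC in the table is 35/2 ≈ $17.50 at Q = 2, and P = $5 falls below it — price never covers variable cost, so the firm shuts down and loses only its fixed cost.

Q = 0 (shut down); profit = -$73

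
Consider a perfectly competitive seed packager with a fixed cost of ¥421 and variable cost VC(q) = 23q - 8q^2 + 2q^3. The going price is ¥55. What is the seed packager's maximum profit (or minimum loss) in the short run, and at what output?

Profit = -¥293 at q = 4

AVC = 23 - 8q + 2q^2 has its minimum ¥15 at q = 2; price ¥55 clears that bar, so the firm operates.
MC = 23 - 16q + 6q^2. Setting P = MC and taking the root on the rising branch gives q* = 4.
TR = 55·4 = 220. TC = 421 + 92 = 513. Profit = 220 − 513 = -¥293.
By producing, the firm covers all variable cost plus ¥128 of fixed cost; shutting down would lose the full ¥421.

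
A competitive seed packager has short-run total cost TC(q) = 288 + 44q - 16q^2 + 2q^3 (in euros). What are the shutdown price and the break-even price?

Shutdown price = min AVC. AVC = 44 - 16q + 2q^2, with vertex at q = 4 and minimum €12.
ATC = 288/q + 44 - 16q + 2q^2. Setting dATC/dq = −288/q^2 − 16 + 4q = 0 gives q = 6 (since 4·6^3 − 16·6^2 = 288).
min ATC = 288/6 + 44 − 16·6 + 2·6^2 = €68. That is the break-even price.
For €12 ≤ P < €68 the firm produces at a loss; below €12 it shuts down.

Shutdown price = €12; break-even price = €68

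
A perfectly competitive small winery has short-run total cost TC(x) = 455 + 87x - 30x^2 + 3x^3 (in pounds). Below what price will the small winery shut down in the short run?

£12 per unit

Short-run supply begins at min AVC. From VC = 87x - 30x^2 + 3x^3, AVC = 87 - 30x + 3x^2.
At the minimum of AVC, MC = AVC. MC = 87 - 60x + 9x^2; setting MC = AVC gives 6x^2 - 30x = 0, so x = 5. min AVC = 12.
So the shutdown price is £12.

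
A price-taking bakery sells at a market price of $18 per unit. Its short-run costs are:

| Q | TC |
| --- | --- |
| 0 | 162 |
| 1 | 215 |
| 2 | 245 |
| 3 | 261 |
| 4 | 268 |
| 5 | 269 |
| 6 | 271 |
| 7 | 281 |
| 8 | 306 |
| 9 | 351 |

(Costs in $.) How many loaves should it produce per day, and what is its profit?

Q = 7; profit = -$155

Tabulate TR − TC: Q=0: -162; Q=1: -197; Q=2: -209; Q=3: -207; Q=4: -196; Q=5: -179; Q=6: -163; Q=7: -155; Q=8: -162; Q=9: -189.
Profit is maximized at Q = 7. AVC there is 119/7 = $17 ≤ P, so producing beats shutting down (which would give -$162).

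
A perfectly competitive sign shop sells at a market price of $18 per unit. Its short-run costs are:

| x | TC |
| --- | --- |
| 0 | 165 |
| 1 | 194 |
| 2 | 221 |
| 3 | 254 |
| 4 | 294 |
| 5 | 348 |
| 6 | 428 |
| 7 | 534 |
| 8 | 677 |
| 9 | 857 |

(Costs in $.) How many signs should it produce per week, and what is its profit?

Profit at each row (π = 18x − TC): x=0: -165; x=1: -176; x=2: -185; x=3: -200; x=4: -222; x=5: -258; x=6: -320; x=7: -408; x=8: -533; x=9: -695.
Profit is highest at x = 0. Equivalently, the lowest AVC in the table is 56/2 ≈ $28 at x = 2, and P = $18 falls below it — price never covers variable cost, so the firm shuts down and loses only its fixed cost.

x = 0 (shut down); profit = -$165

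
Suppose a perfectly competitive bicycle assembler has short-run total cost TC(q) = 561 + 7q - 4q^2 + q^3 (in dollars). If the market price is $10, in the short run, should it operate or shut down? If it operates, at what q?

Produce at q = 3

Strip out fixed cost: VC = 7q - 4q^2 + q^3. Then AVC = 7 - 4q + q^2 and MC = 7 - 8q + 3q^2.
AVC is minimized where dAVC/dq = -4 + 2q = 0, at q = 2; min AVC = 7 - 4·2 + 2^2 = $3.
Because $10 ≥ $3, revenue can cover variable cost; the firm operates.
Set P = MC: 10 = 7 - 8q + 3q^2 → -3 - 8q + 3q^2 = 0. The roots are q = -1/3 and q = 3; the profit-maximizing output is on the rising part of MC, so q* = 3.
Check: AVC at q = 3 is $4 ≤ P, so revenue covers variable cost.
Profit = P·q − TC = 10·3 − 573 = -$543, a loss, but smaller than the $561 fixed cost the firm would lose by shutting down.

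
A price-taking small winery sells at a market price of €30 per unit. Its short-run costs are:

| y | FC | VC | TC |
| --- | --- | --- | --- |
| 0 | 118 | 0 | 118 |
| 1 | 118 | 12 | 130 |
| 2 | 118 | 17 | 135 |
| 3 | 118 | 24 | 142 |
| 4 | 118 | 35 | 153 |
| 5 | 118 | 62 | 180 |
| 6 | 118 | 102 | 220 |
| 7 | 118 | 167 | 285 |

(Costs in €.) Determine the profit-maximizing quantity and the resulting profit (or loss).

y = 5; profit = -€30

Profit at each row (π = 30y − TC): y=0: -118; y=1: -100; y=2: -75; y=3: -52; y=4: -33; y=5: -30; y=6: -40; y=7: -75.
Profit is maximized at y = 5. AVC there is 62/5 = €12.40 ≤ P, so producing beats shutting down (which would give -€118).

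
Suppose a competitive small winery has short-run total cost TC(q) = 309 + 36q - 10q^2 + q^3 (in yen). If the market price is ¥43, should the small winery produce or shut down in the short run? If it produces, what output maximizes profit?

From TC, MC = TC'(q) = 36 - 20q + 3q^2 and AVC = VC/q = 36 - 10q + q^2.
AVC is minimized where dAVC/dq = -10 + 2q = 0, at q = 5; min AVC = 36 - 10·5 + 5^2 = ¥11.
Since P = ¥43 ≥ min AVC = ¥11, price covers variable cost and the firm should produce.
Solving P = MC: -7 - 20q + 3q^2 = 0 ⇒ q = -1/3 or 7. On the upward-sloping branch, q* = 7.
Check: AVC at q = 7 is ¥15 ≤ P, so revenue covers variable cost.
Profit = P·q − TC = 43·7 − 414 = -¥113, a loss, but smaller than the ¥309 fixed cost the firm would lose by shutting down.

Produce at q = 7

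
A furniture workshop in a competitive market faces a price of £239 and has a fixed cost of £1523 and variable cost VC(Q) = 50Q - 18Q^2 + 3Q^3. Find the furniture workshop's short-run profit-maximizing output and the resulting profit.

AVC = 50 - 18Q + 3Q^2; min AVC = £23 at Q = 3. Since P = £239 ≥ min AVC, the firm produces.
MC = 50 - 36Q + 9Q^2. Setting P = MC and taking the root on the rising branch gives Q* = 7.
TR = 239·7 = 1673. TC = 1523 + 497 = 2020. Profit = 1673 − 2020 = -£347.
That loss of £347 beats the £1523 the firm would lose by shutting down; producing recovers £1176 of fixed cost.

Profit = -£347 at Q = 7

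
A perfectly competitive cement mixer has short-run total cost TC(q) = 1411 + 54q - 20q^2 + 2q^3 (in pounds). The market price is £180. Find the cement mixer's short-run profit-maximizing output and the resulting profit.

AVC = 54 - 20q + 2q^2 has its minimum £4 at q = 5; price £180 clears that bar, so the firm operates.
MC = 54 - 40q + 6q^2. Setting P = MC and taking the root on the rising branch gives q* = 9.
TR = 180·9 = 1620. TC = 1411 + 324 = 1735. Profit = 1620 − 1735 = -£115.
Shutting down would mean losing the fixed cost of £1411, so operating at a loss of £115 is better by £1296.

Profit = -£115 at q = 9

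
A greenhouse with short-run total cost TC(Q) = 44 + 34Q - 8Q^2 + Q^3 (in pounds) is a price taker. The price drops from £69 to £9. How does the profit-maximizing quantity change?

Output falls from 7 to 0 (the firm shuts down)

MC = 34 - 16Q + 3Q^2; the shutdown threshold is min AVC = £18 (at Q = 4).
With P = £69 above the shutdown price, P = MC gives Q = 7.
At P = £9 < min AVC = £18, price no longer covers variable cost at any output, so the firm shuts down: Q = 0.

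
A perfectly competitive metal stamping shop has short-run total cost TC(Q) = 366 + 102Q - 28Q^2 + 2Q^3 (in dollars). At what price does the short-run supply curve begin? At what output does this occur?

Short-run supply begins at min AVC. From VC = 102Q - 28Q^2 + 2Q^3, AVC = 102 - 28Q + 2Q^2.
dAVC/dQ = -28 + 4Q = 0 gives Q = 7. min AVC = 102 - 28·7 + 2·7^2 = 4.
The firm shuts down for any P below $4.

$4 per unit, at Q = 7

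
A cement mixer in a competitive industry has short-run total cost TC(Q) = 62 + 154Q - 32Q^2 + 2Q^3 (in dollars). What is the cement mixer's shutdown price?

$26 per unit

The shutdown price is the minimum of AVC. VC = 154Q - 32Q^2 + 2Q^3, so AVC = 154 - 32Q + 2Q^2.
At the minimum of AVC, MC = AVC. MC = 154 - 64Q + 6Q^2; setting MC = AVC gives 4Q^2 - 32Q = 0, so Q = 8. min AVC = 26.
So the shutdown price is $26.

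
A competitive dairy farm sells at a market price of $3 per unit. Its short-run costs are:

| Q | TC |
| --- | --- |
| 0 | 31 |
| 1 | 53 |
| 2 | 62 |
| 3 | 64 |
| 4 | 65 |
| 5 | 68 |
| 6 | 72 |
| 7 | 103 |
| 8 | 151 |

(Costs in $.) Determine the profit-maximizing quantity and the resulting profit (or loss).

Compute π = P·Q − TC at each output: Q=0: -31; Q=1: -50; Q=2: -56; Q=3: -55; Q=4: -53; Q=5: -53; Q=6: -54; Q=7: -82; Q=8: -127.
Profit is highest at Q = 0. Equivalently, the lowest AVC in the table is 41/6 ≈ $6.83 at Q = 6, and P = $3 falls below it — price never covers variable cost, so the firm shuts down and loses only its fixed cost.

Q = 0 (shut down); profit = -$31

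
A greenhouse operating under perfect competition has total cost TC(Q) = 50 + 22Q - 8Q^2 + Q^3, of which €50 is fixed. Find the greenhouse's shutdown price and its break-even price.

Shutdown price = €6; break-even price = €17

Shutdown price = min AVC. AVC = 22 - 8Q + Q^2, with vertex at Q = 4 and minimum €6.
ATC = 50/Q + 22 - 8Q + Q^2. Setting dATC/dQ = −50/Q^2 − 8 + 2Q = 0 gives Q = 5 (since 2·5^3 − 8·5^2 = 50).
min ATC = 50/5 + 22 − 8·5 + 5^2 = €17. That is the break-even price.
For €6 ≤ P < €17 the firm produces at a loss; below €6 it shuts down.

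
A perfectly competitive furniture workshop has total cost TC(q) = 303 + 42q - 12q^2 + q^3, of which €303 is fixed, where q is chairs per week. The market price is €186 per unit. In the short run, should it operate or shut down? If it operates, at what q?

Strip out fixed cost: VC = 42q - 12q^2 + q^3. Then AVC = 42 - 12q + q^2 and MC = 42 - 24q + 3q^2.
AVC hits its minimum where MC = AVC, at q = 6, giving min AVC = 42 - 12·6 + 6^2 = €6.
Since P = €186 ≥ min AVC = €6, price covers variable cost and the firm should produce.
Solving P = MC: -144 - 24q + 3q^2 = 0 ⇒ q = -4 or 12. On the upward-sloping branch, q* = 12.
Check: AVC at q = 12 is €42 ≤ P, so revenue covers variable cost.
Profit = P·q − TC = 186·12 − 807 = €1425.

Produce at q = 12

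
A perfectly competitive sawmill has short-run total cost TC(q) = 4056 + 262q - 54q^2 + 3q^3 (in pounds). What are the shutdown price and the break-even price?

AVC = 262 - 54q + 3q^2; minimized at q = 9, giving min AVC = £19. That is the shutdown price.
ATC = 4056/q + 262 - 54q + 3q^2. Setting dATC/dq = −4056/q^2 − 54 + 6q = 0 gives q = 13 (since 6·13^3 − 54·13^2 = 4056).
min ATC = 4056/13 + 262 − 54·13 + 3·13^2 = £379. That is the break-even price.
Between these two prices the firm operates at a loss; above £379 it earns a profit.

Shutdown price = £19; break-even price = £379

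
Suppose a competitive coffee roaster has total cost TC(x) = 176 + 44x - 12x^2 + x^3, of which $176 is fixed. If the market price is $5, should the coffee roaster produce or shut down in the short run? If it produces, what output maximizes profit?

Shut down

From TC, MC = TC'(x) = 44 - 24x + 3x^2 and AVC = VC/x = 44 - 12x + x^2.
The AVC parabola has its vertex at x = 12/2 = 6, where AVC = 44 - 12·6 + 6^2 = $8.
P = $5 lies below min AVC = $8; no output level covers variable cost.
Shutting down limits the loss to fixed cost, $176.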